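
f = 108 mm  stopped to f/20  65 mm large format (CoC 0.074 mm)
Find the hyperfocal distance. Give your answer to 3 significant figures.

7.99 m

Hyperfocal distance H = f²/(N·c) + f = 108²/(20 × 0.074) + 108 = 11664/1.48 + 108 ≈ 7989.1 mm ≈ 7.99 m.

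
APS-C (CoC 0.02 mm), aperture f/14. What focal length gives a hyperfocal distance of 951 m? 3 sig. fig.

516 mm

From H = f²/(N·c) + f, with f ≪ H: f ≈ √(H·N·c) = √(951000 × 14 × 0.02) = √266280 ≈ 516.0 mm.
The +f correction barely moves this — solving exactly, f² + N·c·f − N·c·H = 0 ⇒ f = (−N·c + √((N·c)² + 4·N·c·H))/2 = (−0.28 + √1065120)/2 ≈ 515.88 mm, so f ≈ 516 mm.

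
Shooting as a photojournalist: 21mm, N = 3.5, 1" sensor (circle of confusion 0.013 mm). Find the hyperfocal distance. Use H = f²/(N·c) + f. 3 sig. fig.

Hyperfocal distance H = f²/(N·c) + f = 21²/(3.5 × 0.013) + 21 = 441/0.0455 + 21 ≈ 9713.3 mm ≈ 9.71 m.

9.71 m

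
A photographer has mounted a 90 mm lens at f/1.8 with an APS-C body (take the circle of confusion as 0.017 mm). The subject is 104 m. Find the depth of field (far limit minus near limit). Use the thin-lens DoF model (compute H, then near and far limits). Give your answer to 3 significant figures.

96.5 m

Hyperfocal distance H = f²/(N·c) + f = 90²/(1.8 × 0.017) + 90 = 8100/0.0306 + 90 ≈ 264795.9 mm ≈ 264.8 m.
Near limit Dn = s·(H − f)/(H + s − 2f) = 104000 × (264795.9 − 90) / (264795.9 + 104000 − 2 × 90) = 104000 × 264705.9 / 368615.9 ≈ 74683 mm.
Far limit Df = s·(H − f)/(H − s) = 104000 × (264795.9 − 90) / (264795.9 − 104000) = 104000 × 264705.9 / 160795.9 ≈ 171207 mm.
Depth of field = Df − Dn = 171207 − 74683 ≈ 96524 mm ≈ 96.5 m.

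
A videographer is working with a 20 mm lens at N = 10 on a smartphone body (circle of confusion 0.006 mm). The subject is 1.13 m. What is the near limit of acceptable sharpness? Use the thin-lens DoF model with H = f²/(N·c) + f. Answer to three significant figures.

Hyperfocal distance H = f²/(N·c) + f = 20²/(10 × 0.006) + 20 = 400/0.06 + 20 ≈ 6686.7 mm ≈ 6.687 m.
Near limit Dn = s·(H − f)/(H + s − 2f) = 1130 × (6686.7 − 20) / (6686.7 + 1130 − 2 × 20) = 1130 × 6666.7 / 7776.7 ≈ 968.71 mm ≈ 0.969 m.

0.969 m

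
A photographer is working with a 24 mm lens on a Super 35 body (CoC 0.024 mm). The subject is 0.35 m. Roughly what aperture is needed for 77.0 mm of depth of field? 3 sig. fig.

f/8

Write h = H − f = f²/(N·c). The thin-lens limits are Dn = s·h/(h + (s−f)) and Df = s·h/(h − (s−f)), so DoF = Df − Dn = 2·s·(s−f)·h / (h² − (s−f)²).
That is a quadratic in h: DoF·h² − 2·s·(s−f)·h − DoF·(s−f)² = 0 ⇒ h = (s−f)·(s + √(s² + DoF²)) / DoF = 326 × (350 + √(350² + 77²)) / 77 = 326 × (350 + 358.370) / 77 ≈ 2999.1 mm.
Then N = f²/(c·h) = 24² / (0.024 × 2999.1) = 576 / 71.978 ≈ 8.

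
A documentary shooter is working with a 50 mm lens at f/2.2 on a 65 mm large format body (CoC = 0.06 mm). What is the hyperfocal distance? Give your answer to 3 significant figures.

19.0 m

Hyperfocal distance H = f²/(N·c) + f = 50²/(2.2 × 0.06) + 50 = 2500/0.132 + 50 ≈ 18989.4 mm ≈ 19.0 m.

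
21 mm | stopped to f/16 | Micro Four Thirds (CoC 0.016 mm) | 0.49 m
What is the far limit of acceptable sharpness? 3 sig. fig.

0.673 m

Hyperfocal distance H = f²/(N·c) + f = 21²/(16 × 0.016) + 21 = 441/0.256 + 21 ≈ 1743.7 mm ≈ 1.744 m.
Far limit Df = s·(H − f)/(H − s) = 490 × (1743.7 − 21) / (1743.7 − 490) = 490 × 1722.7 / 1253.7 ≈ 673.31 mm ≈ 0.673 m.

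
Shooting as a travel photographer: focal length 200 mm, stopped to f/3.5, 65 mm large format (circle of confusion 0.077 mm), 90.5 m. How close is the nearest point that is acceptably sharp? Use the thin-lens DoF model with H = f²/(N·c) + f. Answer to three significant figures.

Hyperfocal distance H = f²/(N·c) + f = 200²/(3.5 × 0.077) + 200 = 40000/0.2695 + 200 ≈ 148623.0 mm ≈ 148.6 m.
Near limit Dn = s·(H − f)/(H + s − 2f) = 90500 × (148623.0 − 200) / (148623.0 + 90500 − 2 × 200) = 90500 × 148423.0 / 238723.0 ≈ 56267 mm ≈ 56.3 m.

56.3 m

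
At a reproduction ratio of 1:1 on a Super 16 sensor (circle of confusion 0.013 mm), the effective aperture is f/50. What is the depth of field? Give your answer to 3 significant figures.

At magnification m, DoF ≈ 2·N_eff·c/m² = 2 × 50 × 0.013 / 1² = 1.3 / 1 ≈ 1.3 mm.

1.30 mm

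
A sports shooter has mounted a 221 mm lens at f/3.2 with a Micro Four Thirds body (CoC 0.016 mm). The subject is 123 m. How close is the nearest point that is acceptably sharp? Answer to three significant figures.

109 m

Hyperfocal distance H = f²/(N·c) + f = 221²/(3.2 × 0.016) + 221 = 48841/0.0512 + 221 ≈ 954146.8 mm ≈ 954.1 m.
Near limit Dn = s·(H − f)/(H + s − 2f) = 123000 × (954146.8 − 221) / (954146.8 + 123000 − 2 × 221) = 123000 × 953925.8 / 1076704.8 ≈ 108974 mm ≈ 109 m.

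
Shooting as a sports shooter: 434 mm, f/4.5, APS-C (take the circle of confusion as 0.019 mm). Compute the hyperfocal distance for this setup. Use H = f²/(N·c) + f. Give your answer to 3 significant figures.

Hyperfocal distance H = f²/(N·c) + f = 434²/(4.5 × 0.019) + 434 = 188356/0.0855 + 434 ≈ 2203428.2 mm ≈ 2200 m.

2200 m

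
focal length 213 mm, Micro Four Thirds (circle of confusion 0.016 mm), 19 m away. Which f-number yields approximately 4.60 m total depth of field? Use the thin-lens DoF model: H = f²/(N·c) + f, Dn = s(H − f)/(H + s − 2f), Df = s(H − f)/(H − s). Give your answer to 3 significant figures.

f/18

Write h = H − f = f²/(N·c). The thin-lens limits are Dn = s·h/(h + (s−f)) and Df = s·h/(h − (s−f)), so DoF = Df − Dn = 2·s·(s−f)·h / (h² − (s−f)²).
That is a quadratic in h: DoF·h² − 2·s·(s−f)·h − DoF·(s−f)² = 0 ⇒ h = (s−f)·(s + √(s² + DoF²)) / DoF = 18787 × (19000 + √(19000² + 4600²)) / 4600 = 18787 × (19000 + 19548.9) / 4600 ≈ 157439 mm.
Then N = f²/(c·h) = 213² / (0.016 × 157439) = 45369 / 2519.0 ≈ 18.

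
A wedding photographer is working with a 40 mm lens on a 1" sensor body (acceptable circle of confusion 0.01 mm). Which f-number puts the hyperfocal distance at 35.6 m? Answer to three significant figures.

Rearrange H = f²/(N·c) + f for N: N = f² / ((H − f)·c).
N = 40² / ((35600 − 40) × 0.01) = 1600 / 355.6 ≈ 4.50.

f/4.50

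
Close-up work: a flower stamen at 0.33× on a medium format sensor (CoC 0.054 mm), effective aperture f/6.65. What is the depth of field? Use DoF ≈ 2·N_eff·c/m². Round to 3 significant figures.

6.60 mm

At magnification m, DoF ≈ 2·N_eff·c/m² = 2 × 6.65 × 0.054 / 0.33² = 0.7182 / 0.1089 ≈ 6.6 mm.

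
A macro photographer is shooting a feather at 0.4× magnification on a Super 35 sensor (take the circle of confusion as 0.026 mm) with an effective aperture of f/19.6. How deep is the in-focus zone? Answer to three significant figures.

At magnification m, DoF ≈ 2·N_eff·c/m² = 2 × 19.6 × 0.026 / 0.4² = 1.019 / 0.16 ≈ 6.37 mm.

6.37 mm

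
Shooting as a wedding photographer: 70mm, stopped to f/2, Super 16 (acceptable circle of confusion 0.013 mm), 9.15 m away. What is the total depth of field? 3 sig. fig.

0.884 m

Hyperfocal distance H = f²/(N·c) + f = 70²/(2 × 0.013) + 70 = 4900/0.026 + 70 ≈ 188531.5 mm ≈ 188.5 m.
Near limit Dn = s·(H − f)/(H + s − 2f) = 9150 × (188531.5 − 70) / (188531.5 + 9150 − 2 × 70) = 9150 × 188461.5 / 197541.5 ≈ 8729.42 mm.
Far limit Df = s·(H − f)/(H − s) = 9150 × (188531.5 − 70) / (188531.5 − 9150) = 9150 × 188461.5 / 179381.5 ≈ 9613.16 mm.
Depth of field = Df − Dn = 9613.16 − 8729.42 ≈ 883.74 mm ≈ 0.884 m.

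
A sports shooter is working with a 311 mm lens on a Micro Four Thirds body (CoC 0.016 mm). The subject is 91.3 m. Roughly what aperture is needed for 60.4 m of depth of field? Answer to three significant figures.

Write h = H − f = f²/(N·c). The thin-lens limits are Dn = s·h/(h + (s−f)) and Df = s·h/(h − (s−f)), so DoF = Df − Dn = 2·s·(s−f)·h / (h² − (s−f)²).
That is a quadratic in h: DoF·h² − 2·s·(s−f)·h − DoF·(s−f)² = 0 ⇒ h = (s−f)·(s + √(s² + DoF²)) / DoF = 90989 × (91300 + √(91300² + 60400²)) / 60400 = 90989 × (91300 + 109471) / 60400 ≈ 302449 mm.
Then N = f²/(c·h) = 311² / (0.016 × 302449) = 96721 / 4839.2 ≈ 20.

f/20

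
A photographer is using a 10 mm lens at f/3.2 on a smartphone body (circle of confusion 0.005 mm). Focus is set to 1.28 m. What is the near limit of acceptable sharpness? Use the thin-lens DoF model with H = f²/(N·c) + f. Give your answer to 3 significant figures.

1.06 m

Hyperfocal distance H = f²/(N·c) + f = 10²/(3.2 × 0.005) + 10 = 100/0.016 + 10 ≈ 6260.0 mm ≈ 6.260 m.
Near limit Dn = s·(H − f)/(H + s − 2f) = 1280 × (6260.0 − 10) / (6260.0 + 1280 − 2 × 10) = 1280 × 6250.0 / 7520.0 ≈ 1063.8 mm ≈ 1.06 m.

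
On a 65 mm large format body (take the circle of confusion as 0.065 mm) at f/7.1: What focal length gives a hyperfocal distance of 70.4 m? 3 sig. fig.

From H = f²/(N·c) + f, with f ≪ H: f ≈ √(H·N·c) = √(70400 × 7.1 × 0.065) = √32490 ≈ 180.2 mm.
The +f correction barely moves this — solving exactly, f² + N·c·f − N·c·H = 0 ⇒ f = (−N·c + √((N·c)² + 4·N·c·H))/2 = (−0.4615 + √129959)/2 ≈ 180.02 mm, so f ≈ 180 mm.

180 mm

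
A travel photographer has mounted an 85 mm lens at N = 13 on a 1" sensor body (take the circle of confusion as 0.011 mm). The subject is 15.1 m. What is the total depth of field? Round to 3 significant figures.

9.84 m

Hyperfocal distance H = f²/(N·c) + f = 85²/(13 × 0.011) + 85 = 7225/0.143 + 85 ≈ 50609.5 mm ≈ 50.61 m.
Near limit Dn = s·(H − f)/(H + s − 2f) = 15100 × (50609.5 − 85) / (50609.5 + 15100 − 2 × 85) = 15100 × 50524.5 / 65539.5 ≈ 11640.6 mm.
Far limit Df = s·(H − f)/(H − s) = 15100 × (50609.5 − 85) / (50609.5 − 15100) = 15100 × 50524.5 / 35509.5 ≈ 21485.0 mm.
Depth of field = Df − Dn = 21485.0 − 11640.6 ≈ 9844.4 mm ≈ 9.84 m.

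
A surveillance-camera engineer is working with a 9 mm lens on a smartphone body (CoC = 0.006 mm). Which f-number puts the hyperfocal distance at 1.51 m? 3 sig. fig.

f/8.99

Rearrange H = f²/(N·c) + f for N: N = f² / ((H − f)·c).
N = 9² / ((1510 − 9) × 0.006) = 81 / 9.006 ≈ 8.99.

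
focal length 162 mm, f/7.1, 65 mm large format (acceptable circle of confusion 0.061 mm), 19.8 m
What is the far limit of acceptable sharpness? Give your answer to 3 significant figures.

29.3 m

Hyperfocal distance H = f²/(N·c) + f = 162²/(7.1 × 0.061) + 162 = 26244/0.4331 + 162 ≈ 60757.7 mm ≈ 60.76 m.
Far limit Df = s·(H − f)/(H − s) = 19800 × (60757.7 − 162) / (60757.7 − 19800) = 19800 × 60595.7 / 40957.7 ≈ 29294 mm ≈ 29.3 m.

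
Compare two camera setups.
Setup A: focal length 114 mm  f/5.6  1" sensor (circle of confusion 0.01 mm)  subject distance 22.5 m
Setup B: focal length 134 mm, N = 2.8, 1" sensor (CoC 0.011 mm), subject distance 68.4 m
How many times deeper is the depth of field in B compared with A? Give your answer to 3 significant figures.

3.71

Setup A: H = 114²/(5.6×0.01) + 114 ≈ 232185.4 mm; DoF = Df − Dn = 24902.1 − 20520.6 ≈ 4381.5 mm.
Setup B: H = 134²/(2.8×0.011) + 134 ≈ 583121.0 mm; DoF = Df − Dn = 77472 − 61230 ≈ 16242 mm.
Ratio = 16242 / 4381.5 ≈ 3.71.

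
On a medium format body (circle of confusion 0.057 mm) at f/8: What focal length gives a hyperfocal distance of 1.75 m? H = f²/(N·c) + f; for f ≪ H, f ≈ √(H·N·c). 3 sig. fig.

28.0 mm

From H = f²/(N·c) + f, with f ≪ H: f ≈ √(H·N·c) = √(1750 × 8 × 0.057) = √798.00 ≈ 28.25 mm.
Exact: f² + N·c·f − N·c·H = 0 ⇒ f = (−N·c + √((N·c)² + 4·N·c·H))/2 = (−0.456 + √3192.2)/2 ≈ 28.022 mm ≈ 28.0 mm.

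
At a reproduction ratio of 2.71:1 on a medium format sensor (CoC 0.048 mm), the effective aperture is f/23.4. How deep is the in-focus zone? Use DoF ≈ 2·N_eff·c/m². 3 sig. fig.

At magnification m, DoF ≈ 2·N_eff·c/m² = 2 × 23.4 × 0.048 / 2.71² = 2.246 / 7.344 ≈ 0.306 mm.

0.306 mm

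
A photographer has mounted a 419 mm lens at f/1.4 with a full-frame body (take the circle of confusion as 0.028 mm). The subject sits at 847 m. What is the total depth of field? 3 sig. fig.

Hyperfocal distance H = f²/(N·c) + f = 419²/(1.4 × 0.028) + 419 = 175561/0.0392 + 419 ≈ 4479015.9 mm ≈ 4479 m.
Near limit Dn = s·(H − f)/(H + s − 2f) = 847000 × (4479015.9 − 419) / (4479015.9 + 847000 − 2 × 419) = 847000 × 4478596.9 / 5325177.9 ≈ 712346 mm.
Far limit Df = s·(H − f)/(H − s) = 847000 × (4479015.9 − 419) / (4479015.9 − 847000) = 847000 × 4478596.9 / 3632015.9 ≈ 1044426 mm.
Depth of field = Df − Dn = 1044426 − 712346 ≈ 332080 mm ≈ 332 m.

332 m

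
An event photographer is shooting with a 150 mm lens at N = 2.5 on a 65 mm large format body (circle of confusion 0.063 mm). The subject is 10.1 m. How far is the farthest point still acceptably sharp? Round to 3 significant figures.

10.9 m

Hyperfocal distance H = f²/(N·c) + f = 150²/(2.5 × 0.063) + 150 = 22500/0.1575 + 150 ≈ 143007.1 mm ≈ 143.0 m.
Far limit Df = s·(H − f)/(H − s) = 10100 × (143007.1 − 150) / (143007.1 − 10100) = 10100 × 142857.1 / 132907.1 ≈ 10856 mm ≈ 10.9 m.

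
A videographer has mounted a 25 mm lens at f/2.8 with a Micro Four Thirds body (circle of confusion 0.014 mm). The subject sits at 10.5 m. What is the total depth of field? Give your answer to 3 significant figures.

Hyperfocal distance H = f²/(N·c) + f = 25²/(2.8 × 0.014) + 25 = 625/0.0392 + 25 ≈ 15968.9 mm ≈ 15.97 m.
Near limit Dn = s·(H − f)/(H + s − 2f) = 10500 × (15968.9 − 25) / (15968.9 + 10500 − 2 × 25) = 10500 × 15943.9 / 26418.9 ≈ 6337 mm.
Far limit Df = s·(H − f)/(H − s) = 10500 × (15968.9 − 25) / (15968.9 − 10500) = 10500 × 15943.9 / 5468.9 ≈ 30612 mm.
Depth of field = Df − Dn = 30612 − 6337 ≈ 24275 mm ≈ 24.3 m.

24.3 m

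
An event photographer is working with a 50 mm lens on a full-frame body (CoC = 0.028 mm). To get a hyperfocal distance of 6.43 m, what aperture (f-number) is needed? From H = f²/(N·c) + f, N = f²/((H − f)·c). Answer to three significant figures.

Rearrange H = f²/(N·c) + f for N: N = f² / ((H − f)·c).
N = 50² / ((6430 − 50) × 0.028) = 2500 / 178.6 ≈ 14.

f/14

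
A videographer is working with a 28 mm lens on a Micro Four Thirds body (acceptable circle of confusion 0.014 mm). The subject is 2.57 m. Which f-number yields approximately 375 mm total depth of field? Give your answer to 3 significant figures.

Write h = H − f = f²/(N·c). The thin-lens limits are Dn = s·h/(h + (s−f)) and Df = s·h/(h − (s−f)), so DoF = Df − Dn = 2·s·(s−f)·h / (h² − (s−f)²).
That is a quadratic in h: DoF·h² − 2·s·(s−f)·h − DoF·(s−f)² = 0 ⇒ h = (s−f)·(s + √(s² + DoF²)) / DoF = 2542 × (2570 + √(2570² + 375²)) / 375 = 2542 × (2570 + 2597.21) / 375 ≈ 35027 mm.
Then N = f²/(c·h) = 28² / (0.014 × 35027) = 784 / 490.38 ≈ 1.60.

f/1.60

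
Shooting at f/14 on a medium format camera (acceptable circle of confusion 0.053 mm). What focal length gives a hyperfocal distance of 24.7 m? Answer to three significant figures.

135 mm

From H = f²/(N·c) + f, with f ≪ H: f ≈ √(H·N·c) = √(24700 × 14 × 0.053) = √18327 ≈ 135.4 mm.
The +f correction barely moves this — solving exactly, f² + N·c·f − N·c·H = 0 ⇒ f = (−N·c + √((N·c)² + 4·N·c·H))/2 = (−0.742 + √73310)/2 ≈ 135.01 mm, so f ≈ 135 mm.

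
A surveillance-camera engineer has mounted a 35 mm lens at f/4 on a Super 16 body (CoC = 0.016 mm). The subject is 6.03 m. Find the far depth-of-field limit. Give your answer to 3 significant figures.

8.78 m

Hyperfocal distance H = f²/(N·c) + f = 35²/(4 × 0.016) + 35 = 1225/0.064 + 35 ≈ 19175.6 mm ≈ 19.18 m.
Far limit Df = s·(H − f)/(H − s) = 6030 × (19175.6 − 35) / (19175.6 − 6030) = 6030 × 19140.6 / 13145.6 ≈ 8780.0 mm ≈ 8.78 m.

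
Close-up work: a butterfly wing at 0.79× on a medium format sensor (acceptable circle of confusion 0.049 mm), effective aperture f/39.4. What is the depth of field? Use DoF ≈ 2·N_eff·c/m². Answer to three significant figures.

6.19 mm

At magnification m, DoF ≈ 2·N_eff·c/m² = 2 × 39.4 × 0.049 / 0.79² = 3.861 / 0.6241 ≈ 6.19 mm.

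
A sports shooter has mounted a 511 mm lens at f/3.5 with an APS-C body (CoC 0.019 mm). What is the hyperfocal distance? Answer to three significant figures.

Hyperfocal distance H = f²/(N·c) + f = 511²/(3.5 × 0.019) + 511 = 261121/0.0665 + 511 ≈ 3927142.6 mm ≈ 3930 m.

3930 m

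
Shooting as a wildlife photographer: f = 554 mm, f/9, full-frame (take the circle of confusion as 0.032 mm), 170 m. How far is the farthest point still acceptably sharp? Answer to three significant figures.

Hyperfocal distance H = f²/(N·c) + f = 554²/(9 × 0.032) + 554 = 306916/0.288 + 554 ≈ 1066234.6 mm ≈ 1066 m.
Far limit Df = s·(H − f)/(H − s) = 170000 × (1066234.6 − 554) / (1066234.6 − 170000) = 170000 × 1065680.6 / 896234.6 ≈ 202141 mm ≈ 202 m.

202 m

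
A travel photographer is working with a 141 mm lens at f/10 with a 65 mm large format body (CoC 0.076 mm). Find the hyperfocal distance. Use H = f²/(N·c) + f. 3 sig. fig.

26.3 m

Hyperfocal distance H = f²/(N·c) + f = 141²/(10 × 0.076) + 141 = 19881/0.76 + 141 ≈ 26300.2 mm ≈ 26.3 m.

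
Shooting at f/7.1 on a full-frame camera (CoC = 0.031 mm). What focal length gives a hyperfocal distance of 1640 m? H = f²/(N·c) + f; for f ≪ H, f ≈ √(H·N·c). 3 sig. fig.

601 mm

From H = f²/(N·c) + f, with f ≪ H: f ≈ √(H·N·c) = √(1640000 × 7.1 × 0.031) = √360964 ≈ 600.8 mm.
The +f correction barely moves this — solving exactly, f² + N·c·f − N·c·H = 0 ⇒ f = (−N·c + √((N·c)² + 4·N·c·H))/2 = (−0.2201 + √1443856)/2 ≈ 600.69 mm, so f ≈ 601 mm.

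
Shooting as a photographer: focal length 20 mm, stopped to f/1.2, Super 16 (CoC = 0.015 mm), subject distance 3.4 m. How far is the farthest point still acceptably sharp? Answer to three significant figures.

4.01 m

Hyperfocal distance H = f²/(N·c) + f = 20²/(1.2 × 0.015) + 20 = 400/0.018 + 20 ≈ 22242.2 mm ≈ 22.24 m.
Far limit Df = s·(H − f)/(H − s) = 3400 × (22242.2 − 20) / (22242.2 − 3400) = 3400 × 22222.2 / 18842.2 ≈ 4009.9 mm ≈ 4.01 m.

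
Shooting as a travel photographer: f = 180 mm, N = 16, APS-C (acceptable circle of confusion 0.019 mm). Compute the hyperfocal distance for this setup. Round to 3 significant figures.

Hyperfocal distance H = f²/(N·c) + f = 180²/(16 × 0.019) + 180 = 32400/0.304 + 180 ≈ 106758.9 mm ≈ 107 m.

107 m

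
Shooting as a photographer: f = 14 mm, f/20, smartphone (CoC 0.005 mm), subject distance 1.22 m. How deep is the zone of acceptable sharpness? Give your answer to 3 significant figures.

Hyperfocal distance H = f²/(N·c) + f = 14²/(20 × 0.005) + 14 = 196/0.1 + 14 ≈ 1974.0 mm ≈ 1.974 m.
Near limit Dn = s·(H − f)/(H + s − 2f) = 1220 × (1974.0 − 14) / (1974.0 + 1220 − 2 × 14) = 1220 × 1960.0 / 3166.0 ≈ 755.3 mm.
Far limit Df = s·(H − f)/(H − s) = 1220 × (1974.0 − 14) / (1974.0 − 1220) = 1220 × 1960.0 / 754.0 ≈ 3171.4 mm.
Depth of field = Df − Dn = 3171.4 − 755.3 ≈ 2416.1 mm ≈ 2.42 m.

2.42 m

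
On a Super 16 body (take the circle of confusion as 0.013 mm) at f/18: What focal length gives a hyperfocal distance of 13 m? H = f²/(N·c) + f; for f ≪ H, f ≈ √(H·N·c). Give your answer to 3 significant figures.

55.0 mm

From H = f²/(N·c) + f, with f ≪ H: f ≈ √(H·N·c) = √(13000 × 18 × 0.013) = √3042.0 ≈ 55.15 mm.
Exact: f² + N·c·f − N·c·H = 0 ⇒ f = (−N·c + √((N·c)² + 4·N·c·H))/2 = (−0.234 + √12168)/2 ≈ 55.037 mm ≈ 55.0 mm.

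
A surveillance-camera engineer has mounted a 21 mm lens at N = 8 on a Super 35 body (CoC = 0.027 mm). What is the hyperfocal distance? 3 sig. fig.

Hyperfocal distance H = f²/(N·c) + f = 21²/(8 × 0.027) + 21 = 441/0.216 + 21 ≈ 2062.7 mm ≈ 2.06 m.

2.06 m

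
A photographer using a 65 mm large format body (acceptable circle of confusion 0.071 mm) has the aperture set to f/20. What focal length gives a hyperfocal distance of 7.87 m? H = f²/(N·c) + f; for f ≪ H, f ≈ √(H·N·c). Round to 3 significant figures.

From H = f²/(N·c) + f, with f ≪ H: f ≈ √(H·N·c) = √(7870 × 20 × 0.071) = √11175 ≈ 105.7 mm.
Exact: f² + N·c·f − N·c·H = 0 ⇒ f = (−N·c + √((N·c)² + 4·N·c·H))/2 = (−1.42 + √44704)/2 ≈ 105.01 mm ≈ 105 mm.

105 mm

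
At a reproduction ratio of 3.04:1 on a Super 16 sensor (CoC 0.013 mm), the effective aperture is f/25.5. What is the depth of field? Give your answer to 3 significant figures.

0.0717 mm

At magnification m, DoF ≈ 2·N_eff·c/m² = 2 × 25.5 × 0.013 / 3.04² = 0.663 / 9.242 ≈ 0.0717 mm.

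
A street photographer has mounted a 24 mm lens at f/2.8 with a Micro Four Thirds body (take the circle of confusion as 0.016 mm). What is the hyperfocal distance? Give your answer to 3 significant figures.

Hyperfocal distance H = f²/(N·c) + f = 24²/(2.8 × 0.016) + 24 = 576/0.0448 + 24 ≈ 12881.1 mm ≈ 12.9 m.

12.9 m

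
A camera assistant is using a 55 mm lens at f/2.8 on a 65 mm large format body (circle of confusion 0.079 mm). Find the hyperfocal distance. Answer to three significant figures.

13.7 m

Hyperfocal distance H = f²/(N·c) + f = 55²/(2.8 × 0.079) + 55 = 3025/0.2212 + 55 ≈ 13730.4 mm ≈ 13.7 m.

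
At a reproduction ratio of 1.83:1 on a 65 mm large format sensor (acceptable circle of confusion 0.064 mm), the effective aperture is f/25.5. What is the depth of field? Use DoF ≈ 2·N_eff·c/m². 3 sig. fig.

At magnification m, DoF ≈ 2·N_eff·c/m² = 2 × 25.5 × 0.064 / 1.83² = 3.264 / 3.349 ≈ 0.975 mm.

0.975 mm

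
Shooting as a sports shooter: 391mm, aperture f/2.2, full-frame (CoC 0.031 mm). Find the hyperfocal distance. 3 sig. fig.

2240 m

Hyperfocal distance H = f²/(N·c) + f = 391²/(2.2 × 0.031) + 391 = 152881/0.0682 + 391 ≈ 2242047.9 mm ≈ 2240 m.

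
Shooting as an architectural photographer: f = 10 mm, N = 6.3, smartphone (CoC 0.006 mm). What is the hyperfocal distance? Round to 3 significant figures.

2.66 m

Hyperfocal distance H = f²/(N·c) + f = 10²/(6.3 × 0.006) + 10 = 100/0.0378 + 10 ≈ 2655.5 mm ≈ 2.66 m.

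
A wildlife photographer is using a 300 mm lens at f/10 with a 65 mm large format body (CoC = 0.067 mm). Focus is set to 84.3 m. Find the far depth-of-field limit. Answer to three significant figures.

Hyperfocal distance H = f²/(N·c) + f = 300²/(10 × 0.067) + 300 = 90000/0.67 + 300 ≈ 134628.4 mm ≈ 134.6 m.
Far limit Df = s·(H − f)/(H − s) = 84300 × (134628.4 − 300) / (134628.4 − 84300) = 84300 × 134328.4 / 50328.4 ≈ 225000 mm ≈ 225 m.

225 m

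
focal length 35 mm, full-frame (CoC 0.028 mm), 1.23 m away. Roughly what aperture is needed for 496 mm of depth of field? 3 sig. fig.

Write h = H − f = f²/(N·c). The thin-lens limits are Dn = s·h/(h + (s−f)) and Df = s·h/(h − (s−f)), so DoF = Df − Dn = 2·s·(s−f)·h / (h² − (s−f)²).
That is a quadratic in h: DoF·h² − 2·s·(s−f)·h − DoF·(s−f)² = 0 ⇒ h = (s−f)·(s + √(s² + DoF²)) / DoF = 1195 × (1230 + √(1230² + 496²)) / 496 = 1195 × (1230 + 1326.24) / 496 ≈ 6158.7 mm.
Then N = f²/(c·h) = 35² / (0.028 × 6158.7) = 1225 / 172.44 ≈ 7.10.

f/7.10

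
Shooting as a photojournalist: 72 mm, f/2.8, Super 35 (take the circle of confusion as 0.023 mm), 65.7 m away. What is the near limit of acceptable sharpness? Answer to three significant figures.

Hyperfocal distance H = f²/(N·c) + f = 72²/(2.8 × 0.023) + 72 = 5184/0.0644 + 72 ≈ 80568.9 mm ≈ 80.57 m.
Near limit Dn = s·(H − f)/(H + s − 2f) = 65700 × (80568.9 − 72) / (80568.9 + 65700 − 2 × 72) = 65700 × 80496.9 / 146124.9 ≈ 36193 mm ≈ 36.2 m.

36.2 m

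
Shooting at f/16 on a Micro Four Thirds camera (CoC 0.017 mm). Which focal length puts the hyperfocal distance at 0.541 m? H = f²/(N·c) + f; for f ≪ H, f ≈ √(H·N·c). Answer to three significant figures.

From H = f²/(N·c) + f, with f ≪ H: f ≈ √(H·N·c) = √(541 × 16 × 0.017) = √147.15 ≈ 12.13 mm.
Exact: f² + N·c·f − N·c·H = 0 ⇒ f = (−N·c + √((N·c)² + 4·N·c·H))/2 = (−0.272 + √588.68)/2 ≈ 11.995 mm ≈ 12.0 mm.

12.0 mm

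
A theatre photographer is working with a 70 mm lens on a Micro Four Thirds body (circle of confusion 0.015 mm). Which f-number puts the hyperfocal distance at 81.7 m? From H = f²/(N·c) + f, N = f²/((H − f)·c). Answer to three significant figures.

f/4

Rearrange H = f²/(N·c) + f for N: N = f² / ((H − f)·c).
N = 70² / ((81700 − 70) × 0.015) = 4900 / 1224 ≈ 4.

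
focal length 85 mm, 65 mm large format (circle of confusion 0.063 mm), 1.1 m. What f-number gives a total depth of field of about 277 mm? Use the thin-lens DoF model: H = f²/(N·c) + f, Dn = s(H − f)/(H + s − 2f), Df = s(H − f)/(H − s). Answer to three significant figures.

Write h = H − f = f²/(N·c). The thin-lens limits are Dn = s·h/(h + (s−f)) and Df = s·h/(h − (s−f)), so DoF = Df − Dn = 2·s·(s−f)·h / (h² − (s−f)²).
That is a quadratic in h: DoF·h² − 2·s·(s−f)·h − DoF·(s−f)² = 0 ⇒ h = (s−f)·(s + √(s² + DoF²)) / DoF = 1015 × (1100 + √(1100² + 277²)) / 277 = 1015 × (1100 + 1134.34) / 277 ≈ 8187.2 mm.
Then N = f²/(c·h) = 85² / (0.063 × 8187.2) = 7225 / 515.79 ≈ 14.

f/14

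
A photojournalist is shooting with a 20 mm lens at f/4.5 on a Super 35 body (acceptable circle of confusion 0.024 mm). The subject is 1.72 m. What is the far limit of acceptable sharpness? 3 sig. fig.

Hyperfocal distance H = f²/(N·c) + f = 20²/(4.5 × 0.024) + 20 = 400/0.108 + 20 ≈ 3723.7 mm ≈ 3.724 m.
Far limit Df = s·(H − f)/(H − s) = 1720 × (3723.7 − 20) / (3723.7 − 1720) = 1720 × 3703.7 / 2003.7 ≈ 3179.3 mm ≈ 3.18 m.

3.18 m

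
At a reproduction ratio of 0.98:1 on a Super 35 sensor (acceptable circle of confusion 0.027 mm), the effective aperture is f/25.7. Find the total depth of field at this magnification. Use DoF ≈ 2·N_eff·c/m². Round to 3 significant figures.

1.45 mm

At magnification m, DoF ≈ 2·N_eff·c/m² = 2 × 25.7 × 0.027 / 0.98² = 1.388 / 0.9604 ≈ 1.45 mm.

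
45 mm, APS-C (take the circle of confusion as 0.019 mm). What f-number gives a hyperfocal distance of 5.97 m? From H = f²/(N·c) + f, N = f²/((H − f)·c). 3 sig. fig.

f/18

Rearrange H = f²/(N·c) + f for N: N = f² / ((H − f)·c).
N = 45² / ((5970 − 45) × 0.019) = 2025 / 112.6 ≈ 18.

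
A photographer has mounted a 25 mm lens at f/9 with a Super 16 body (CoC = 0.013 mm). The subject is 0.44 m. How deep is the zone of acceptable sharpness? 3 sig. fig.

Hyperfocal distance H = f²/(N·c) + f = 25²/(9 × 0.013) + 25 = 625/0.117 + 25 ≈ 5366.9 mm ≈ 5.367 m.
Near limit Dn = s·(H − f)/(H + s − 2f) = 440 × (5366.9 − 25) / (5366.9 + 440 − 2 × 25) = 440 × 5341.9 / 5756.9 ≈ 408.281 mm.
Far limit Df = s·(H − f)/(H − s) = 440 × (5366.9 − 25) / (5366.9 − 440) = 440 × 5341.9 / 4926.9 ≈ 477.062 mm.
Depth of field = Df − Dn = 477.062 − 408.281 ≈ 68.781 mm.

68.8 mm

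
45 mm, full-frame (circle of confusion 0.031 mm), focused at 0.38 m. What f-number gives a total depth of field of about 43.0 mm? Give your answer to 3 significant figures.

f/11

Write h = H − f = f²/(N·c). The thin-lens limits are Dn = s·h/(h + (s−f)) and Df = s·h/(h − (s−f)), so DoF = Df − Dn = 2·s·(s−f)·h / (h² − (s−f)²).
That is a quadratic in h: DoF·h² − 2·s·(s−f)·h − DoF·(s−f)² = 0 ⇒ h = (s−f)·(s + √(s² + DoF²)) / DoF = 335 × (380 + √(380² + 43²)) / 43 = 335 × (380 + 382.425) / 43 ≈ 5939.8 mm.
Then N = f²/(c·h) = 45² / (0.031 × 5939.8) = 2025 / 184.13 ≈ 11.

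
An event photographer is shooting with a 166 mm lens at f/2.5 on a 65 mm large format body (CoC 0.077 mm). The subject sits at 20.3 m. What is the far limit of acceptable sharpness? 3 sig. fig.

23.6 m

Hyperfocal distance H = f²/(N·c) + f = 166²/(2.5 × 0.077) + 166 = 27556/0.1925 + 166 ≈ 143314.1 mm ≈ 143.3 m.
Far limit Df = s·(H − f)/(H − s) = 20300 × (143314.1 − 166) / (143314.1 − 20300) = 20300 × 143148.1 / 123014.1 ≈ 23623 mm ≈ 23.6 m.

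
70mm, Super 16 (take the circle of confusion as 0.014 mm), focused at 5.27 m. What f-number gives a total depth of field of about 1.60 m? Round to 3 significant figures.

Write h = H − f = f²/(N·c). The thin-lens limits are Dn = s·h/(h + (s−f)) and Df = s·h/(h − (s−f)), so DoF = Df − Dn = 2·s·(s−f)·h / (h² − (s−f)²).
That is a quadratic in h: DoF·h² − 2·s·(s−f)·h − DoF·(s−f)² = 0 ⇒ h = (s−f)·(s + √(s² + DoF²)) / DoF = 5200 × (5270 + √(5270² + 1600²)) / 1600 = 5200 × (5270 + 5507.53) / 1600 ≈ 35027 mm.
Then N = f²/(c·h) = 70² / (0.014 × 35027) = 4900 / 490.38 ≈ 9.99.

f/9.99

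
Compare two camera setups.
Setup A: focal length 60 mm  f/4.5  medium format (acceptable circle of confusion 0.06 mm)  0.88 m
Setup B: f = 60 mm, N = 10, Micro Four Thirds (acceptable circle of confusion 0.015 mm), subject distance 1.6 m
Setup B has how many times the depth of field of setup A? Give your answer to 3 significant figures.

1.90

Setup A: H = 60²/(4.5×0.06) + 60 ≈ 13393.3 mm; DoF = Df − Dn = 937.67 − 829.02 ≈ 108.65 mm.
Setup B: H = 60²/(10×0.015) + 60 ≈ 24060.0 mm; DoF = Df − Dn = 1709.71 − 1503.52 ≈ 206.19 mm.
Ratio = 206.19 / 108.65 ≈ 1.90.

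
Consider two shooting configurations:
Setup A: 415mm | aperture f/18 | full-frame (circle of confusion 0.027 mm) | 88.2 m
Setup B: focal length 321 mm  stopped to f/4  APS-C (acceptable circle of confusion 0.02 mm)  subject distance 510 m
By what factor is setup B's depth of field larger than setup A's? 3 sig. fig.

Setup A: H = 415²/(18×0.027) + 415 ≈ 354787.4 mm; DoF = Df − Dn = 117244 − 70689 ≈ 46555 mm.
Setup B: H = 321²/(4×0.02) + 321 ≈ 1288333.5 mm; DoF = Df − Dn = 843965 − 365406 ≈ 478559 mm.
Ratio = 478559 / 46555 ≈ 10.3.

10.3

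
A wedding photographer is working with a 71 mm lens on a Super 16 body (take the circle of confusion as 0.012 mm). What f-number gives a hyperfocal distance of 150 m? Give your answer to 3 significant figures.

Rearrange H = f²/(N·c) + f for N: N = f² / ((H − f)·c).
N = 71² / ((150000 − 71) × 0.012) = 5041 / 1799 ≈ 2.80.

f/2.80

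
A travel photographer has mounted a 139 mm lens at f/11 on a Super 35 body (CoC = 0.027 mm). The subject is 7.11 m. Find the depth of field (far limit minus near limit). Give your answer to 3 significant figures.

1.54 m

Hyperfocal distance H = f²/(N·c) + f = 139²/(11 × 0.027) + 139 = 19321/0.297 + 139 ≈ 65192.9 mm ≈ 65.19 m.
Near limit Dn = s·(H − f)/(H + s − 2f) = 7110 × (65192.9 − 139) / (65192.9 + 7110 − 2 × 139) = 7110 × 65053.9 / 72024.9 ≈ 6421.9 mm.
Far limit Df = s·(H − f)/(H − s) = 7110 × (65192.9 − 139) / (65192.9 − 7110) = 7110 × 65053.9 / 58082.9 ≈ 7963.3 mm.
Depth of field = Df − Dn = 7963.3 − 6421.9 ≈ 1541.4 mm ≈ 1.54 m.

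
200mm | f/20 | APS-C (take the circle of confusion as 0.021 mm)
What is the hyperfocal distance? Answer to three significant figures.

95.4 m

Hyperfocal distance H = f²/(N·c) + f = 200²/(20 × 0.021) + 200 = 40000/0.42 + 200 ≈ 95438.1 mm ≈ 95.4 m.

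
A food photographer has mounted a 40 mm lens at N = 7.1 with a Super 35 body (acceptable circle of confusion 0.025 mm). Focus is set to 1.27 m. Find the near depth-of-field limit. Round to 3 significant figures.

Hyperfocal distance H = f²/(N·c) + f = 40²/(7.1 × 0.025) + 40 = 1600/0.1775 + 40 ≈ 9054.1 mm ≈ 9.054 m.
Near limit Dn = s·(H − f)/(H + s − 2f) = 1270 × (9054.1 − 40) / (9054.1 + 1270 − 2 × 40) = 1270 × 9014.1 / 10244.1 ≈ 1117.5 mm ≈ 1.12 m.

1.12 m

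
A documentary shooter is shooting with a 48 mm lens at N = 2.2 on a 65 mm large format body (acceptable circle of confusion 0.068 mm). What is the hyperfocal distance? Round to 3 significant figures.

15.4 m

Hyperfocal distance H = f²/(N·c) + f = 48²/(2.2 × 0.068) + 48 = 2304/0.1496 + 48 ≈ 15449.1 mm ≈ 15.4 m.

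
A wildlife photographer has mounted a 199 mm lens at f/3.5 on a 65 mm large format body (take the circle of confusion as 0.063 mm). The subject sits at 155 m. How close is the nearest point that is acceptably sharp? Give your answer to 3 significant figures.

Hyperfocal distance H = f²/(N·c) + f = 199²/(3.5 × 0.063) + 199 = 39601/0.2205 + 199 ≈ 179795.4 mm ≈ 179.8 m.
Near limit Dn = s·(H − f)/(H + s − 2f) = 155000 × (179795.4 − 199) / (179795.4 + 155000 − 2 × 199) = 155000 × 179596.4 / 334397.4 ≈ 83247 mm ≈ 83.2 m.

83.2 m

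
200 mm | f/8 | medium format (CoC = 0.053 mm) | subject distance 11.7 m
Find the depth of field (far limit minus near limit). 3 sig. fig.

2.90 m

Hyperfocal distance H = f²/(N·c) + f = 200²/(8 × 0.053) + 200 = 40000/0.424 + 200 ≈ 94539.6 mm ≈ 94.54 m.
Near limit Dn = s·(H − f)/(H + s − 2f) = 11700 × (94539.6 − 200) / (94539.6 + 11700 − 2 × 200) = 11700 × 94339.6 / 105839.6 ≈ 10428.7 mm.
Far limit Df = s·(H − f)/(H − s) = 11700 × (94539.6 − 200) / (94539.6 − 11700) = 11700 × 94339.6 / 82839.6 ≈ 13324.2 mm.
Depth of field = Df − Dn = 13324.2 − 10428.7 ≈ 2895.5 mm ≈ 2.90 m.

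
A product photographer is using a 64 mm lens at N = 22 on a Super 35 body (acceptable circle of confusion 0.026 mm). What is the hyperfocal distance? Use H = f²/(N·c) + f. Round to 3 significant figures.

Hyperfocal distance H = f²/(N·c) + f = 64²/(22 × 0.026) + 64 = 4096/0.572 + 64 ≈ 7224.8 mm ≈ 7.22 m.

7.22 m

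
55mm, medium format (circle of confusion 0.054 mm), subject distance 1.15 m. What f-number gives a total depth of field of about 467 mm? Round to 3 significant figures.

f/9.99

Write h = H − f = f²/(N·c). The thin-lens limits are Dn = s·h/(h + (s−f)) and Df = s·h/(h − (s−f)), so DoF = Df − Dn = 2·s·(s−f)·h / (h² − (s−f)²).
That is a quadratic in h: DoF·h² − 2·s·(s−f)·h − DoF·(s−f)² = 0 ⇒ h = (s−f)·(s + √(s² + DoF²)) / DoF = 1095 × (1150 + √(1150² + 467²)) / 467 = 1095 × (1150 + 1241.20) / 467 ≈ 5606.8 mm.
Then N = f²/(c·h) = 55² / (0.054 × 5606.8) = 3025 / 302.77 ≈ 9.99.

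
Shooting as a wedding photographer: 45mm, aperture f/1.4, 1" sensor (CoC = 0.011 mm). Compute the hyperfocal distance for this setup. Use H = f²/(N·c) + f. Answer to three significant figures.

132 m

Hyperfocal distance H = f²/(N·c) + f = 45²/(1.4 × 0.011) + 45 = 2025/0.0154 + 45 ≈ 131538.5 mm ≈ 132 m.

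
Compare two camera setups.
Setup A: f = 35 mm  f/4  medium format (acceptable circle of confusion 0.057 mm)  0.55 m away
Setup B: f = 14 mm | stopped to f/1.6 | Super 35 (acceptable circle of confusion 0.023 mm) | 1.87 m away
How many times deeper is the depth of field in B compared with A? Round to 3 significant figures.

Setup A: H = 35²/(4×0.057) + 35 ≈ 5407.8 mm; DoF = Df − Dn = 608.31 − 501.89 ≈ 106.42 mm.
Setup B: H = 14²/(1.6×0.023) + 14 ≈ 5340.1 mm; DoF = Df − Dn = 2870.2 − 1386.8 ≈ 1483.4 mm.
Ratio = 1483.4 / 106.42 ≈ 13.9.

13.9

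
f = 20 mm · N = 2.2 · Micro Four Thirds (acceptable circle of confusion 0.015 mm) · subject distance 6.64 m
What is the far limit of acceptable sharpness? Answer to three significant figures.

14.6 m

Hyperfocal distance H = f²/(N·c) + f = 20²/(2.2 × 0.015) + 20 = 400/0.033 + 20 ≈ 12141.2 mm ≈ 12.14 m.
Far limit Df = s·(H − f)/(H − s) = 6640 × (12141.2 − 20) / (12141.2 − 6640) = 6640 × 12121.2 / 5501.2 ≈ 14630 mm ≈ 14.6 m.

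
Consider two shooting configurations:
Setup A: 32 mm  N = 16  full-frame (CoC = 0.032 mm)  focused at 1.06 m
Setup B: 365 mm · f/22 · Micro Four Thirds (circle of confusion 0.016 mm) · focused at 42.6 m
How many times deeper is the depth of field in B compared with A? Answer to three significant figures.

Setup A: H = 32²/(16×0.032) + 32 ≈ 2032.0 mm; DoF = Df − Dn = 2181.1 − 700.1 ≈ 1481.0 mm.
Setup B: H = 365²/(22×0.016) + 365 ≈ 378845.1 mm; DoF = Df − Dn = 47950.9 − 38323.4 ≈ 9627.5 mm.
Ratio = 9627.5 / 1481.0 ≈ 6.50.

6.50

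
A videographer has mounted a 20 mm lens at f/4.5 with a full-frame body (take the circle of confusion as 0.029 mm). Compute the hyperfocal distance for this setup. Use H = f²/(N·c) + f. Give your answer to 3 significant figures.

3.09 m

Hyperfocal distance H = f²/(N·c) + f = 20²/(4.5 × 0.029) + 20 = 400/0.1305 + 20 ≈ 3085.1 mm ≈ 3.09 m.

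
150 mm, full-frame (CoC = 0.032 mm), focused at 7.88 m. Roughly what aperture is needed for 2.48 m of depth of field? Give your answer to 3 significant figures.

Write h = H − f = f²/(N·c). The thin-lens limits are Dn = s·h/(h + (s−f)) and Df = s·h/(h − (s−f)), so DoF = Df − Dn = 2·s·(s−f)·h / (h² − (s−f)²).
That is a quadratic in h: DoF·h² − 2·s·(s−f)·h − DoF·(s−f)² = 0 ⇒ h = (s−f)·(s + √(s² + DoF²)) / DoF = 7730 × (7880 + √(7880² + 2480²)) / 2480 = 7730 × (7880 + 8261.04) / 2480 ≈ 50311 mm.
Then N = f²/(c·h) = 150² / (0.032 × 50311) = 22500 / 1609.9 ≈ 14.

f/14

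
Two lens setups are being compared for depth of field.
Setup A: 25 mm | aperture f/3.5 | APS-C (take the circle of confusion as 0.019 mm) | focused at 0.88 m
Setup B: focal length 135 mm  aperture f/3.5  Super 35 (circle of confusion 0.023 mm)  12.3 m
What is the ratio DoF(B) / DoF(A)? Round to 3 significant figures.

8.21

Setup A: H = 25²/(3.5×0.019) + 25 ≈ 9423.5 mm; DoF = Df − Dn = 968.07 − 806.62 ≈ 161.45 mm.
Setup B: H = 135²/(3.5×0.023) + 135 ≈ 226532.5 mm; DoF = Df − Dn = 12998.4 − 11672.8 ≈ 1325.6 mm.
Ratio = 1325.6 / 161.45 ≈ 8.21.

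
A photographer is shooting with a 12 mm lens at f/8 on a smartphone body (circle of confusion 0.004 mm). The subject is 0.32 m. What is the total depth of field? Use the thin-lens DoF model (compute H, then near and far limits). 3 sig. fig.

Hyperfocal distance H = f²/(N·c) + f = 12²/(8 × 0.004) + 12 = 144/0.032 + 12 ≈ 4512.0 mm ≈ 4.512 m.
Near limit Dn = s·(H − f)/(H + s − 2f) = 320 × (4512.0 − 12) / (4512.0 + 320 − 2 × 12) = 320 × 4500.0 / 4808.0 ≈ 299.501 mm.
Far limit Df = s·(H − f)/(H − s) = 320 × (4512.0 − 12) / (4512.0 − 320) = 320 × 4500.0 / 4192.0 ≈ 343.511 mm.
Depth of field = Df − Dn = 343.511 − 299.501 ≈ 44.010 mm.

44.0 mm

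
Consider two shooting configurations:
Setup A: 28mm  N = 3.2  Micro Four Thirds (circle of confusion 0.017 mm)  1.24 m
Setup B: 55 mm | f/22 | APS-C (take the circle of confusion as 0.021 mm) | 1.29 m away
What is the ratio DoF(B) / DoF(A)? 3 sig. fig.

Setup A: H = 28²/(3.2×0.017) + 28 ≈ 14439.8 mm; DoF = Df − Dn = 1353.86 − 1143.81 ≈ 210.05 mm.
Setup B: H = 55²/(22×0.021) + 55 ≈ 6602.6 mm; DoF = Df − Dn = 1589.88 − 1085.29 ≈ 504.59 mm.
Ratio = 504.59 / 210.05 ≈ 2.40.

2.40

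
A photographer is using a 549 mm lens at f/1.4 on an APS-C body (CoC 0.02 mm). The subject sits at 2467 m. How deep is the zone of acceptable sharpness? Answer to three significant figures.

Hyperfocal distance H = f²/(N·c) + f = 549²/(1.4 × 0.02) + 549 = 301401/0.028 + 549 ≈ 10764870.4 mm ≈ 10765 m.
Near limit Dn = s·(H − f)/(H + s − 2f) = 2467000 × (10764870.4 − 549) / (10764870.4 + 2467000 − 2 × 549) = 2467000 × 10764321.4 / 13230772.4 ≈ 2007107 mm.
Far limit Df = s·(H − f)/(H − s) = 2467000 × (10764870.4 − 549) / (10764870.4 − 2467000) = 2467000 × 10764321.4 / 8297870.4 ≈ 3200289 mm.
Depth of field = Df − Dn = 3200289 − 2007107 ≈ 1193182 mm ≈ 1190 m.

1190 m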